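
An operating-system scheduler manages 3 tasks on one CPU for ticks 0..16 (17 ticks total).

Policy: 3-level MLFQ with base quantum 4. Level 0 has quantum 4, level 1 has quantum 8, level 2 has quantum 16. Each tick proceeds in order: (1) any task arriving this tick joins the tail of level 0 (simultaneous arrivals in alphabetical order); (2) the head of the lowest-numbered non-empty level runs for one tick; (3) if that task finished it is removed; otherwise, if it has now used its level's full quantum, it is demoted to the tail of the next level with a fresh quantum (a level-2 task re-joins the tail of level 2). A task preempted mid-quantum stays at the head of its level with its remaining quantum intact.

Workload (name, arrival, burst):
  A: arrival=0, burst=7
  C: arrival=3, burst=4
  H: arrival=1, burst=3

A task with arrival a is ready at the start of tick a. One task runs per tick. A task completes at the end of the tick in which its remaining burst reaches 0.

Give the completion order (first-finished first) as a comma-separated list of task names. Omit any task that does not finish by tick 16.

completion order = H, C, A

t=0: L0/L1/L2 = A/-/- → run A
t=1: L0/L1/L2 = AH/-/- → run A
t=2: L0/L1/L2 = AH/-/- → run A
t=3: L0/L1/L2 = AHC/-/- → run A
t=4: L0/L1/L2 = HC/A/- → run H
t=5: L0/L1/L2 = HC/A/- → run H
t=6: L0/L1/L2 = HC/A/- → run H
t=7: L0/L1/L2 = C/A/- → run C
t=8: L0/L1/L2 = C/A/- → run C
t=9: L0/L1/L2 = C/A/- → run C
t=10: L0/L1/L2 = C/A/- → run C
t=11: L0/L1/L2 = -/A/- → run A
t=12: L0/L1/L2 = -/A/- → run A
t=13: L0/L1/L2 = -/A/- → run A
t=14: (idle)
t=15: (idle)
t=16: (idle)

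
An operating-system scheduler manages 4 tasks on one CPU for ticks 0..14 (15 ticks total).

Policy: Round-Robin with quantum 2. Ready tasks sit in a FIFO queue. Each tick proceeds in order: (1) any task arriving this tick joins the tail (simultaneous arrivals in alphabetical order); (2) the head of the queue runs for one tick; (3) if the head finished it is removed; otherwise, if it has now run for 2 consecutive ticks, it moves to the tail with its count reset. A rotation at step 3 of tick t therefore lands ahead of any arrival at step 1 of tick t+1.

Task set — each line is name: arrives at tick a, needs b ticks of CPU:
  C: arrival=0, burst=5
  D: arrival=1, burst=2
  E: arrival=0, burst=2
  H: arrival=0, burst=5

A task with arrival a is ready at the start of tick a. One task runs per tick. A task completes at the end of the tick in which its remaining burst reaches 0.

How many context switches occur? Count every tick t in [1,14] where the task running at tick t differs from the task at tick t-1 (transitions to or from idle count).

context switches = 8

t=0: queue=[C,E,H] q_used=0 → run C
t=1: queue=[C,E,H,D] q_used=1 → run C
t=2: queue=[E,H,D,C] q_used=0 → run E
t=3: queue=[E,H,D,C] q_used=1 → run E
t=4: queue=[H,D,C] q_used=0 → run H
t=5: queue=[H,D,C] q_used=1 → run H
t=6: queue=[D,C,H] q_used=0 → run D
t=7: queue=[D,C,H] q_used=1 → run D
t=8: queue=[C,H] q_used=0 → run C
t=9: queue=[C,H] q_used=1 → run C
t=10: queue=[H,C] q_used=0 → run H
t=11: queue=[H,C] q_used=1 → run H
t=12: queue=[C,H] q_used=0 → run C
t=13: queue=[H] q_used=0 → run H
t=14: (idle)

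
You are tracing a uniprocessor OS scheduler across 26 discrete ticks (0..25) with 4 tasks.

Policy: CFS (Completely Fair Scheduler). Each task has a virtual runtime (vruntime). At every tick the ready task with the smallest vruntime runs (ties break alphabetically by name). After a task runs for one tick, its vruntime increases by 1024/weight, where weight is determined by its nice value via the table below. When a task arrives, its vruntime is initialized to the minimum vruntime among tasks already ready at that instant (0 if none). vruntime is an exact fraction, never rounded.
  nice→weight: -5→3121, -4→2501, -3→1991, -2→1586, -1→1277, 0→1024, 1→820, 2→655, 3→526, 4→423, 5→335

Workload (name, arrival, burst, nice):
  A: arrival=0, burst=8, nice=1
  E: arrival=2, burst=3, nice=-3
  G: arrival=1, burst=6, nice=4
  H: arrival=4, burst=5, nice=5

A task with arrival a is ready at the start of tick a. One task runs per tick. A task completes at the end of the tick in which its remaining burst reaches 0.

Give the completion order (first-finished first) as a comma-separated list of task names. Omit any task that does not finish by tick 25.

completion order = E, A, G, H

t=0: vr[A=0] → run A
t=1: vr[A=256/205 G=256/205] → run A
t=2: vr[A=512/205 E=256/205 G=256/205] → run E
t=3: vr[A=512/205 E=719616/408155 G=256/205] → run G
t=4: vr[A=512/205 E=719616/408155 G=318208/86715 H=719616/408155] → run E
t=5: vr[A=512/205 E=929536/408155 G=318208/86715 H=719616/408155] → run H
t=6: vr[A=512/205 E=929536/408155 G=318208/86715 H=131804416/27346385] → run E
t=7: vr[A=512/205 G=318208/86715 H=131804416/27346385] → run A
t=8: vr[A=768/205 G=318208/86715 H=131804416/27346385] → run G
t=9: vr[A=768/205 G=528128/86715 H=131804416/27346385] → run A
t=10: vr[A=1024/205 G=528128/86715 H=131804416/27346385] → run H
t=11: vr[A=1024/205 G=528128/86715 H=43078912/5469277] → run A
t=12: vr[A=256/41 G=528128/86715 H=43078912/5469277] → run G
t=13: vr[A=256/41 G=246016/28905 H=43078912/5469277] → run A
t=14: vr[A=1536/205 G=246016/28905 H=43078912/5469277] → run A
t=15: vr[A=1792/205 G=246016/28905 H=43078912/5469277] → run H
t=16: vr[A=1792/205 G=246016/28905 H=298984704/27346385] → run G
t=17: vr[A=1792/205 G=947968/86715 H=298984704/27346385] → run A
t=18: vr[G=947968/86715 H=298984704/27346385] → run G
t=19: vr[G=1157888/86715 H=298984704/27346385] → run H
t=20: vr[G=1157888/86715 H=382574848/27346385] → run G
t=21: vr[H=382574848/27346385] → run H
t=22: (idle)
t=23: (idle)
t=24: (idle)
t=25: (idle)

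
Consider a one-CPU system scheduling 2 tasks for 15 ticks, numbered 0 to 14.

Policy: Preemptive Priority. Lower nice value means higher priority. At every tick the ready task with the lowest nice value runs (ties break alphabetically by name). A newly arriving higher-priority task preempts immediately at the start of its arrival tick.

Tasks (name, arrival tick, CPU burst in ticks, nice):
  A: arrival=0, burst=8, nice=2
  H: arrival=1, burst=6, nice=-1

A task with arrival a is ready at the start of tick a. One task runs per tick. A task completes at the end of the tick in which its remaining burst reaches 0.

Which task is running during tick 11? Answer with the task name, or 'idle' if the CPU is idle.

running at tick 11 = A

t=0: ready={A} → run A
t=1: ready={A,H} → run H
t=2: ready={A,H} → run H
t=3: ready={A,H} → run H
t=4: ready={A,H} → run H
t=5: ready={A,H} → run H
t=6: ready={A,H} → run H
t=7: ready={A} → run A
t=8: ready={A} → run A
t=9: ready={A} → run A
t=10: ready={A} → run A
t=11: ready={A} → run A
t=12: ready={A} → run A
t=13: ready={A} → run A
t=14: (idle)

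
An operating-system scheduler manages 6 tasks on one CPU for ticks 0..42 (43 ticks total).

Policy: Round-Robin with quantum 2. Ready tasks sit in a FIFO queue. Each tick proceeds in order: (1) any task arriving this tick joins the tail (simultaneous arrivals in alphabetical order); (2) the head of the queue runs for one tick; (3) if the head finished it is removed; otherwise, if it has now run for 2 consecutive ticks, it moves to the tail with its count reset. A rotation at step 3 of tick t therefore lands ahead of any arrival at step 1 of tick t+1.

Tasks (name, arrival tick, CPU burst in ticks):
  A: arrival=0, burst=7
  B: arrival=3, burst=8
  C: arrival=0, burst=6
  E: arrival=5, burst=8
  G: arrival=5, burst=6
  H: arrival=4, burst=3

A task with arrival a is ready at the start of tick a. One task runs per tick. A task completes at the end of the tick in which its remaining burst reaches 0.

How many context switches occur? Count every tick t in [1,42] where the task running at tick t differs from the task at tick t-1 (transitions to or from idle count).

t=0: queue=[A,C] q_used=0 → run A
t=1: queue=[A,C] q_used=1 → run A
t=2: queue=[C,A] q_used=0 → run C
t=3: queue=[C,A,B] q_used=1 → run C
t=4: queue=[A,B,C,H] q_used=0 → run A
t=5: queue=[A,B,C,H,E,G] q_used=1 → run A
t=6: queue=[B,C,H,E,G,A] q_used=0 → run B
t=7: queue=[B,C,H,E,G,A] q_used=1 → run B
t=8: queue=[C,H,E,G,A,B] q_used=0 → run C
t=9: queue=[C,H,E,G,A,B] q_used=1 → run C
t=10: queue=[H,E,G,A,B,C] q_used=0 → run H
t=11: queue=[H,E,G,A,B,C] q_used=1 → run H
t=12: queue=[E,G,A,B,C,H] q_used=0 → run E
t=13: queue=[E,G,A,B,C,H] q_used=1 → run E
t=14: queue=[G,A,B,C,H,E] q_used=0 → run G
t=15: queue=[G,A,B,C,H,E] q_used=1 → run G
t=16: queue=[A,B,C,H,E,G] q_used=0 → run A
t=17: queue=[A,B,C,H,E,G] q_used=1 → run A
t=18: queue=[B,C,H,E,G,A] q_used=0 → run B
t=19: queue=[B,C,H,E,G,A] q_used=1 → run B
t=20: queue=[C,H,E,G,A,B] q_used=0 → run C
t=21: queue=[C,H,E,G,A,B] q_used=1 → run C
t=22: queue=[H,E,G,A,B] q_used=0 → run H
t=23: queue=[E,G,A,B] q_used=0 → run E
t=24: queue=[E,G,A,B] q_used=1 → run E
t=25: queue=[G,A,B,E] q_used=0 → run G
t=26: queue=[G,A,B,E] q_used=1 → run G
t=27: queue=[A,B,E,G] q_used=0 → run A
t=28: queue=[B,E,G] q_used=0 → run B
t=29: queue=[B,E,G] q_used=1 → run B
t=30: queue=[E,G,B] q_used=0 → run E
t=31: queue=[E,G,B] q_used=1 → run E
t=32: queue=[G,B,E] q_used=0 → run G
t=33: queue=[G,B,E] q_used=1 → run G
t=34: queue=[B,E] q_used=0 → run B
t=35: queue=[B,E] q_used=1 → run B
t=36: queue=[E] q_used=0 → run E
t=37: queue=[E] q_used=1 → run E
t=38: (idle)
t=39: (idle)
t=40: (idle)
t=41: (idle)
t=42: (idle)

context switches = 20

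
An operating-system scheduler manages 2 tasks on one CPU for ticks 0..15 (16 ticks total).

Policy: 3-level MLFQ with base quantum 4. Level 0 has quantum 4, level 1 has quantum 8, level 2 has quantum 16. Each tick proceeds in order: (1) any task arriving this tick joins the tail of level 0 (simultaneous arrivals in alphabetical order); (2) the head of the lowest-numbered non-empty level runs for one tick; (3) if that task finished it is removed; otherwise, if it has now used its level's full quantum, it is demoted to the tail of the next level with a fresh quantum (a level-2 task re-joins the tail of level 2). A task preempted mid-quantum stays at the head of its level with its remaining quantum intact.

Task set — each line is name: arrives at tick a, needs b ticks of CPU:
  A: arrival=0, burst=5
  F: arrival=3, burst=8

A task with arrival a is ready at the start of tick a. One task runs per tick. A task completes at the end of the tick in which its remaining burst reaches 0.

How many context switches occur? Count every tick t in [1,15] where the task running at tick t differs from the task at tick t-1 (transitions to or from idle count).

context switches = 4

t=0: L0/L1/L2 = A/-/- → run A
t=1: L0/L1/L2 = A/-/- → run A
t=2: L0/L1/L2 = A/-/- → run A
t=3: L0/L1/L2 = AF/-/- → run A
t=4: L0/L1/L2 = F/A/- → run F
t=5: L0/L1/L2 = F/A/- → run F
t=6: L0/L1/L2 = F/A/- → run F
t=7: L0/L1/L2 = F/A/- → run F
t=8: L0/L1/L2 = -/AF/- → run A
t=9: L0/L1/L2 = -/F/- → run F
t=10: L0/L1/L2 = -/F/- → run F
t=11: L0/L1/L2 = -/F/- → run F
t=12: L0/L1/L2 = -/F/- → run F
t=13: (idle)
t=14: (idle)
t=15: (idle)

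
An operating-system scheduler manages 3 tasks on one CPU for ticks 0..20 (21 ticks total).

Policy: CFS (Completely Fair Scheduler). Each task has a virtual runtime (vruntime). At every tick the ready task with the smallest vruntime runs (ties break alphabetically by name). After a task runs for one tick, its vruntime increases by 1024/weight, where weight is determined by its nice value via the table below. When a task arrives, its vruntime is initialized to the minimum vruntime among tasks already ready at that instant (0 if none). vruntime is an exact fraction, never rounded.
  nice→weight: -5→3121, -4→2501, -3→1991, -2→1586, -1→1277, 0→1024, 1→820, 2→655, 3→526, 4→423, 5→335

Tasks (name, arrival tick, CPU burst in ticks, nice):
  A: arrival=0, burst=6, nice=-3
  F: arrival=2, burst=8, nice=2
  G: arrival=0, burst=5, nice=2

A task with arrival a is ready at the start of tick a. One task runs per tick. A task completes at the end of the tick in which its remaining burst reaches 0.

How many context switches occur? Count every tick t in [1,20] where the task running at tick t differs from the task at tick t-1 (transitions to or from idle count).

t=0: vr[A=0 G=0] → run A
t=1: vr[A=1024/1991 G=0] → run G
t=2: vr[A=1024/1991 F=1024/1991 G=1024/655] → run A
t=3: vr[A=2048/1991 F=1024/1991 G=1024/655] → run F
t=4: vr[A=2048/1991 F=2709504/1304105 G=1024/655] → run A
t=5: vr[A=3072/1991 F=2709504/1304105 G=1024/655] → run A
t=6: vr[A=4096/1991 F=2709504/1304105 G=1024/655] → run G
t=7: vr[A=4096/1991 F=2709504/1304105 G=2048/655] → run A
t=8: vr[A=5120/1991 F=2709504/1304105 G=2048/655] → run F
t=9: vr[A=5120/1991 F=4748288/1304105 G=2048/655] → run A
t=10: vr[F=4748288/1304105 G=2048/655] → run G
t=11: vr[F=4748288/1304105 G=3072/655] → run F
t=12: vr[F=6787072/1304105 G=3072/655] → run G
t=13: vr[F=6787072/1304105 G=4096/655] → run F
t=14: vr[F=8825856/1304105 G=4096/655] → run G
t=15: vr[F=8825856/1304105] → run F
t=16: vr[F=2172928/260821] → run F
t=17: vr[F=12903424/1304105] → run F
t=18: vr[F=14942208/1304105] → run F
t=19: (idle)
t=20: (idle)

context switches = 15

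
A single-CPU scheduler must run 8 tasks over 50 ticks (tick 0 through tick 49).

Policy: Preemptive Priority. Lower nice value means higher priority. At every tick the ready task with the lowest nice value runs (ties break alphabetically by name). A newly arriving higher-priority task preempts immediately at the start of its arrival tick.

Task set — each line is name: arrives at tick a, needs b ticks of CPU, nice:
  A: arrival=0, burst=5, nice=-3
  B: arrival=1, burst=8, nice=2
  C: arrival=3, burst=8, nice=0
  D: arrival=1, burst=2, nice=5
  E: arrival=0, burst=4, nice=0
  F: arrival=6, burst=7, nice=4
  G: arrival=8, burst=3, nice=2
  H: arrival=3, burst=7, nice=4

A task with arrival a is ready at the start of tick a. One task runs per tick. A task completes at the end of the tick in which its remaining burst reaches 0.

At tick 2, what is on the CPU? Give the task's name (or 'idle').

running at tick 2 = A

t=0: ready={A,E} → run A
t=1: ready={A,B,D,E} → run A
t=2: ready={A,B,D,E} → run A
t=3: ready={A,B,C,D,E,H} → run A
t=4: ready={A,B,C,D,E,H} → run A
t=5: ready={B,C,D,E,H} → run C
t=6: ready={B,C,D,E,F,H} → run C
t=7: ready={B,C,D,E,F,H} → run C
t=8: ready={B,C,D,E,F,G,H} → run C
t=9: ready={B,C,D,E,F,G,H} → run C
t=10: ready={B,C,D,E,F,G,H} → run C
t=11: ready={B,C,D,E,F,G,H} → run C
t=12: ready={B,C,D,E,F,G,H} → run C
t=13: ready={B,D,E,F,G,H} → run E
t=14: ready={B,D,E,F,G,H} → run E
t=15: ready={B,D,E,F,G,H} → run E
t=16: ready={B,D,E,F,G,H} → run E
t=17: ready={B,D,F,G,H} → run B
t=18: ready={B,D,F,G,H} → run B
t=19: ready={B,D,F,G,H} → run B
t=20: ready={B,D,F,G,H} → run B
t=21: ready={B,D,F,G,H} → run B
t=22: ready={B,D,F,G,H} → run B
t=23: ready={B,D,F,G,H} → run B
t=24: ready={B,D,F,G,H} → run B
t=25: ready={D,F,G,H} → run G
t=26: ready={D,F,G,H} → run G
t=27: ready={D,F,G,H} → run G
t=28: ready={D,F,H} → run F
t=29: ready={D,F,H} → run F
t=30: ready={D,F,H} → run F
t=31: ready={D,F,H} → run F
t=32: ready={D,F,H} → run F
t=33: ready={D,F,H} → run F
t=34: ready={D,F,H} → run F
t=35: ready={D,H} → run H
t=36: ready={D,H} → run H
t=37: ready={D,H} → run H
t=38: ready={D,H} → run H
t=39: ready={D,H} → run H
t=40: ready={D,H} → run H
t=41: ready={D,H} → run H
t=42: ready={D} → run D
t=43: ready={D} → run D
t=44: (idle)
t=45: (idle)
t=46: (idle)
t=47: (idle)
t=48: (idle)
t=49: (idle)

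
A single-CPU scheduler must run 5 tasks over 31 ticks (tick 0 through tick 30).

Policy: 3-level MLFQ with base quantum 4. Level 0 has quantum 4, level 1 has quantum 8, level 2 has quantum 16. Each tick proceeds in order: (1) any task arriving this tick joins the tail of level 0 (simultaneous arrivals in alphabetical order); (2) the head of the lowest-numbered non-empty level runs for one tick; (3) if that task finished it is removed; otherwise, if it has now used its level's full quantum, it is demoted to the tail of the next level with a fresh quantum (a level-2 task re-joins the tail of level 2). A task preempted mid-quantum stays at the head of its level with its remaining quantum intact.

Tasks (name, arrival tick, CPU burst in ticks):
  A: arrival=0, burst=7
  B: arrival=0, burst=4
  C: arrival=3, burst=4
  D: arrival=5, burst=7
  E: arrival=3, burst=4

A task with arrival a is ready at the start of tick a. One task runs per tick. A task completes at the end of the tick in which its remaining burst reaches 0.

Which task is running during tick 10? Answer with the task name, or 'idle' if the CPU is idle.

running at tick 10 = C

t=0: L0/L1/L2 = AB/-/- → run A
t=1: L0/L1/L2 = AB/-/- → run A
t=2: L0/L1/L2 = AB/-/- → run A
t=3: L0/L1/L2 = ABCE/-/- → run A
t=4: L0/L1/L2 = BCE/A/- → run B
t=5: L0/L1/L2 = BCED/A/- → run B
t=6: L0/L1/L2 = BCED/A/- → run B
t=7: L0/L1/L2 = BCED/A/- → run B
t=8: L0/L1/L2 = CED/A/- → run C
t=9: L0/L1/L2 = CED/A/- → run C
t=10: L0/L1/L2 = CED/A/- → run C
t=11: L0/L1/L2 = CED/A/- → run C
t=12: L0/L1/L2 = ED/A/- → run E
t=13: L0/L1/L2 = ED/A/- → run E
t=14: L0/L1/L2 = ED/A/- → run E
t=15: L0/L1/L2 = ED/A/- → run E
t=16: L0/L1/L2 = D/A/- → run D
t=17: L0/L1/L2 = D/A/- → run D
t=18: L0/L1/L2 = D/A/- → run D
t=19: L0/L1/L2 = D/A/- → run D
t=20: L0/L1/L2 = -/AD/- → run A
t=21: L0/L1/L2 = -/AD/- → run A
t=22: L0/L1/L2 = -/AD/- → run A
t=23: L0/L1/L2 = -/D/- → run D
t=24: L0/L1/L2 = -/D/- → run D
t=25: L0/L1/L2 = -/D/- → run D
t=26: (idle)
t=27: (idle)
t=28: (idle)
t=29: (idle)
t=30: (idle)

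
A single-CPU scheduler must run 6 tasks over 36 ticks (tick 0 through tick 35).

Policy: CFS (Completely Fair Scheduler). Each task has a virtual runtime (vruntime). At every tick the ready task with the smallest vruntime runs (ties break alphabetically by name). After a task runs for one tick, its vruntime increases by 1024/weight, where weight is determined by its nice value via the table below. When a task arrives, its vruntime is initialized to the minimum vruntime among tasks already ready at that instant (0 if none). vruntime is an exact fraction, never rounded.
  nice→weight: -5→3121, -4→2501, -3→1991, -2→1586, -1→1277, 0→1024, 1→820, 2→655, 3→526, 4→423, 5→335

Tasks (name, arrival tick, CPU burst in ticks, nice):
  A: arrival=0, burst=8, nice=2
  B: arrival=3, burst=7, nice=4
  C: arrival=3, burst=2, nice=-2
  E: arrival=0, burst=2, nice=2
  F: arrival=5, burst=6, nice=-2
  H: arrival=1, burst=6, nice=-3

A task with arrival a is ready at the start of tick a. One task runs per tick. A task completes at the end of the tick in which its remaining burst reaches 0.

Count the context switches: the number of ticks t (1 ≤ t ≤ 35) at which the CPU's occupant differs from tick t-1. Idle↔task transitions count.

context switches = 28

t=0: vr[A=0 E=0] → run A
t=1: vr[A=1024/655 E=0 H=0] → run E
t=2: vr[A=1024/655 E=1024/655 H=0] → run H
t=3: vr[A=1024/655 B=1024/1991 C=1024/1991 E=1024/655 H=1024/1991] → run B
t=4: vr[A=1024/655 B=2471936/842193 C=1024/1991 E=1024/655 H=1024/1991] → run C
t=5: vr[A=1024/655 B=2471936/842193 C=1831424/1578863 E=1024/655 F=1024/1991 H=1024/1991] → run F
t=6: vr[A=1024/655 B=2471936/842193 C=1831424/1578863 E=1024/655 F=1831424/1578863 H=1024/1991] → run H
t=7: vr[A=1024/655 B=2471936/842193 C=1831424/1578863 E=1024/655 F=1831424/1578863 H=2048/1991] → run H
t=8: vr[A=1024/655 B=2471936/842193 C=1831424/1578863 E=1024/655 F=1831424/1578863 H=3072/1991] → run C
t=9: vr[A=1024/655 B=2471936/842193 E=1024/655 F=1831424/1578863 H=3072/1991] → run F
t=10: vr[A=1024/655 B=2471936/842193 E=1024/655 F=2850816/1578863 H=3072/1991] → run H
t=11: vr[A=1024/655 B=2471936/842193 E=1024/655 F=2850816/1578863 H=4096/1991] → run A
t=12: vr[A=2048/655 B=2471936/842193 E=1024/655 F=2850816/1578863 H=4096/1991] → run E
t=13: vr[A=2048/655 B=2471936/842193 F=2850816/1578863 H=4096/1991] → run F
t=14: vr[A=2048/655 B=2471936/842193 F=3870208/1578863 H=4096/1991] → run H
t=15: vr[A=2048/655 B=2471936/842193 F=3870208/1578863 H=5120/1991] → run F
t=16: vr[A=2048/655 B=2471936/842193 F=4889600/1578863 H=5120/1991] → run H
t=17: vr[A=2048/655 B=2471936/842193 F=4889600/1578863] → run B
t=18: vr[A=2048/655 B=4510720/842193 F=4889600/1578863] → run F
t=19: vr[A=2048/655 B=4510720/842193 F=5908992/1578863] → run A
t=20: vr[A=3072/655 B=4510720/842193 F=5908992/1578863] → run F
t=21: vr[A=3072/655 B=4510720/842193] → run A
t=22: vr[A=4096/655 B=4510720/842193] → run B
t=23: vr[A=4096/655 B=2183168/280731] → run A
t=24: vr[A=1024/131 B=2183168/280731] → run B
t=25: vr[A=1024/131 B=8588288/842193] → run A
t=26: vr[A=6144/655 B=8588288/842193] → run A
t=27: vr[A=7168/655 B=8588288/842193] → run B
t=28: vr[A=7168/655 B=10627072/842193] → run A
t=29: vr[B=10627072/842193] → run B
t=30: vr[B=4221952/280731] → run B
t=31: (idle)
t=32: (idle)
t=33: (idle)
t=34: (idle)
t=35: (idle)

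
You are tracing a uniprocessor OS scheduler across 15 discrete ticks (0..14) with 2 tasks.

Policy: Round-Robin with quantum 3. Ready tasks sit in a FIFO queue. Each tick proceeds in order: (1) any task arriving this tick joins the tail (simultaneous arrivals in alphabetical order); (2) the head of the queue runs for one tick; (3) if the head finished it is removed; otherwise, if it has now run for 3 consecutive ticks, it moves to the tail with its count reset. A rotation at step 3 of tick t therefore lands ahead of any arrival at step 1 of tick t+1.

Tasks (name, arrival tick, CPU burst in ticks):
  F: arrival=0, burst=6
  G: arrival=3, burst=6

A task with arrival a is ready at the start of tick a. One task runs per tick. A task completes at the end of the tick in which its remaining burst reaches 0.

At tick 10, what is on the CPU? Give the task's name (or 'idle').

t=0: queue=[F] q_used=0 → run F
t=1: queue=[F] q_used=1 → run F
t=2: queue=[F] q_used=2 → run F
t=3: queue=[F,G] q_used=0 → run F
t=4: queue=[F,G] q_used=1 → run F
t=5: queue=[F,G] q_used=2 → run F
t=6: queue=[G] q_used=0 → run G
t=7: queue=[G] q_used=1 → run G
t=8: queue=[G] q_used=2 → run G
t=9: queue=[G] q_used=0 → run G
t=10: queue=[G] q_used=1 → run G
t=11: queue=[G] q_used=2 → run G
t=12: (idle)
t=13: (idle)
t=14: (idle)

running at tick 10 = G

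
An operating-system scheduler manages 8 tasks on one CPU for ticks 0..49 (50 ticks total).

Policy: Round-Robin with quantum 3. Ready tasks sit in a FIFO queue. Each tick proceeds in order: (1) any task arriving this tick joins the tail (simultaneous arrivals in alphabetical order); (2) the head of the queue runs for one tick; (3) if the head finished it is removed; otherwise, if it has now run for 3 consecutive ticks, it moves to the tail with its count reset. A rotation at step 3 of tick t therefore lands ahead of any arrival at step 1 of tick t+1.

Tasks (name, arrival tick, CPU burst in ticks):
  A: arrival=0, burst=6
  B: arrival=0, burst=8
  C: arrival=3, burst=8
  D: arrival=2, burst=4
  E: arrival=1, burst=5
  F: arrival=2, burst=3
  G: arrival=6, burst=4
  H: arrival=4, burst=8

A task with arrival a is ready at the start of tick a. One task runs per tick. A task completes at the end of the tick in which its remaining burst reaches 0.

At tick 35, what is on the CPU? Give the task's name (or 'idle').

running at tick 35 = C

t=0: queue=[A,B] q_used=0 → run A
t=1: queue=[A,B,E] q_used=1 → run A
t=2: queue=[A,B,E,D,F] q_used=2 → run A
t=3: queue=[B,E,D,F,A,C] q_used=0 → run B
t=4: queue=[B,E,D,F,A,C,H] q_used=1 → run B
t=5: queue=[B,E,D,F,A,C,H] q_used=2 → run B
t=6: queue=[E,D,F,A,C,H,B,G] q_used=0 → run E
t=7: queue=[E,D,F,A,C,H,B,G] q_used=1 → run E
t=8: queue=[E,D,F,A,C,H,B,G] q_used=2 → run E
t=9: queue=[D,F,A,C,H,B,G,E] q_used=0 → run D
t=10: queue=[D,F,A,C,H,B,G,E] q_used=1 → run D
t=11: queue=[D,F,A,C,H,B,G,E] q_used=2 → run D
t=12: queue=[F,A,C,H,B,G,E,D] q_used=0 → run F
t=13: queue=[F,A,C,H,B,G,E,D] q_used=1 → run F
t=14: queue=[F,A,C,H,B,G,E,D] q_used=2 → run F
t=15: queue=[A,C,H,B,G,E,D] q_used=0 → run A
t=16: queue=[A,C,H,B,G,E,D] q_used=1 → run A
t=17: queue=[A,C,H,B,G,E,D] q_used=2 → run A
t=18: queue=[C,H,B,G,E,D] q_used=0 → run C
t=19: queue=[C,H,B,G,E,D] q_used=1 → run C
t=20: queue=[C,H,B,G,E,D] q_used=2 → run C
t=21: queue=[H,B,G,E,D,C] q_used=0 → run H
t=22: queue=[H,B,G,E,D,C] q_used=1 → run H
t=23: queue=[H,B,G,E,D,C] q_used=2 → run H
t=24: queue=[B,G,E,D,C,H] q_used=0 → run B
t=25: queue=[B,G,E,D,C,H] q_used=1 → run B
t=26: queue=[B,G,E,D,C,H] q_used=2 → run B
t=27: queue=[G,E,D,C,H,B] q_used=0 → run G
t=28: queue=[G,E,D,C,H,B] q_used=1 → run G
t=29: queue=[G,E,D,C,H,B] q_used=2 → run G
t=30: queue=[E,D,C,H,B,G] q_used=0 → run E
t=31: queue=[E,D,C,H,B,G] q_used=1 → run E
t=32: queue=[D,C,H,B,G] q_used=0 → run D
t=33: queue=[C,H,B,G] q_used=0 → run C
t=34: queue=[C,H,B,G] q_used=1 → run C
t=35: queue=[C,H,B,G] q_used=2 → run C
t=36: queue=[H,B,G,C] q_used=0 → run H
t=37: queue=[H,B,G,C] q_used=1 → run H
t=38: queue=[H,B,G,C] q_used=2 → run H
t=39: queue=[B,G,C,H] q_used=0 → run B
t=40: queue=[B,G,C,H] q_used=1 → run B
t=41: queue=[G,C,H] q_used=0 → run G
t=42: queue=[C,H] q_used=0 → run C
t=43: queue=[C,H] q_used=1 → run C
t=44: queue=[H] q_used=0 → run H
t=45: queue=[H] q_used=1 → run H
t=46: (idle)
t=47: (idle)
t=48: (idle)
t=49: (idle)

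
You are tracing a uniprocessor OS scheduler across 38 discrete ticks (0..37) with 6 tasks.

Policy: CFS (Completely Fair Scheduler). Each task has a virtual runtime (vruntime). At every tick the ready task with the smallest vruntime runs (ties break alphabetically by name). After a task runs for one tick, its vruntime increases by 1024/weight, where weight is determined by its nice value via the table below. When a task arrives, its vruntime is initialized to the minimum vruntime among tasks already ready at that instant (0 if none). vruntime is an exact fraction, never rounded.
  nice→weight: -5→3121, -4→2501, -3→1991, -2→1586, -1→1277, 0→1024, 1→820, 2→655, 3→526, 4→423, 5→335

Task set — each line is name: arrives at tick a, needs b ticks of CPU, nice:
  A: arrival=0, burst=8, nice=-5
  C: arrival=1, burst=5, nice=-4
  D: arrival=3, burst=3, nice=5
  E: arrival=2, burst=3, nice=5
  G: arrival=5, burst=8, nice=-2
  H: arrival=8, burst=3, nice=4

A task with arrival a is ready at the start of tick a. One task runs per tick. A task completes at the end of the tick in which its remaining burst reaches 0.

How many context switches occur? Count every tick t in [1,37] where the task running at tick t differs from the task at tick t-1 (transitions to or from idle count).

t=0: vr[A=0] → run A
t=1: vr[A=1024/3121 C=1024/3121] → run A
t=2: vr[A=2048/3121 C=1024/3121 E=1024/3121] → run C
t=3: vr[A=2048/3121 C=5756928/7805621 D=1024/3121 E=1024/3121] → run D
t=4: vr[A=2048/3121 C=5756928/7805621 D=3538944/1045535 E=1024/3121] → run E
t=5: vr[A=2048/3121 C=5756928/7805621 D=3538944/1045535 E=3538944/1045535 G=2048/3121] → run A
t=6: vr[A=3072/3121 C=5756928/7805621 D=3538944/1045535 E=3538944/1045535 G=2048/3121] → run G
t=7: vr[A=3072/3121 C=5756928/7805621 D=3538944/1045535 E=3538944/1045535 G=3222016/2474953] → run C
t=8: vr[A=3072/3121 C=8952832/7805621 D=3538944/1045535 E=3538944/1045535 G=3222016/2474953 H=3072/3121] → run A
t=9: vr[A=4096/3121 C=8952832/7805621 D=3538944/1045535 E=3538944/1045535 G=3222016/2474953 H=3072/3121] → run H
t=10: vr[A=4096/3121 C=8952832/7805621 D=3538944/1045535 E=3538944/1045535 G=3222016/2474953 H=4495360/1320183] → run C
t=11: vr[A=4096/3121 C=12148736/7805621 D=3538944/1045535 E=3538944/1045535 G=3222016/2474953 H=4495360/1320183] → run G
t=12: vr[A=4096/3121 C=12148736/7805621 D=3538944/1045535 E=3538944/1045535 G=4819968/2474953 H=4495360/1320183] → run A
t=13: vr[A=5120/3121 C=12148736/7805621 D=3538944/1045535 E=3538944/1045535 G=4819968/2474953 H=4495360/1320183] → run C
t=14: vr[A=5120/3121 C=15344640/7805621 D=3538944/1045535 E=3538944/1045535 G=4819968/2474953 H=4495360/1320183] → run A
t=15: vr[A=6144/3121 C=15344640/7805621 D=3538944/1045535 E=3538944/1045535 G=4819968/2474953 H=4495360/1320183] → run G
t=16: vr[A=6144/3121 C=15344640/7805621 D=3538944/1045535 E=3538944/1045535 G=6417920/2474953 H=4495360/1320183] → run C
t=17: vr[A=6144/3121 D=3538944/1045535 E=3538944/1045535 G=6417920/2474953 H=4495360/1320183] → run A
t=18: vr[A=7168/3121 D=3538944/1045535 E=3538944/1045535 G=6417920/2474953 H=4495360/1320183] → run A
t=19: vr[D=3538944/1045535 E=3538944/1045535 G=6417920/2474953 H=4495360/1320183] → run G
t=20: vr[D=3538944/1045535 E=3538944/1045535 G=8015872/2474953 H=4495360/1320183] → run G
t=21: vr[D=3538944/1045535 E=3538944/1045535 G=9613824/2474953 H=4495360/1320183] → run D
t=22: vr[D=6734848/1045535 E=3538944/1045535 G=9613824/2474953 H=4495360/1320183] → run E
t=23: vr[D=6734848/1045535 E=6734848/1045535 G=9613824/2474953 H=4495360/1320183] → run H
t=24: vr[D=6734848/1045535 E=6734848/1045535 G=9613824/2474953 H=7691264/1320183] → run G
t=25: vr[D=6734848/1045535 E=6734848/1045535 G=11211776/2474953 H=7691264/1320183] → run G
t=26: vr[D=6734848/1045535 E=6734848/1045535 G=12809728/2474953 H=7691264/1320183] → run G
t=27: vr[D=6734848/1045535 E=6734848/1045535 H=7691264/1320183] → run H
t=28: vr[D=6734848/1045535 E=6734848/1045535] → run D
t=29: vr[E=6734848/1045535] → run E
t=30: (idle)
t=31: (idle)
t=32: (idle)
t=33: (idle)
t=34: (idle)
t=35: (idle)
t=36: (idle)
t=37: (idle)

context switches = 25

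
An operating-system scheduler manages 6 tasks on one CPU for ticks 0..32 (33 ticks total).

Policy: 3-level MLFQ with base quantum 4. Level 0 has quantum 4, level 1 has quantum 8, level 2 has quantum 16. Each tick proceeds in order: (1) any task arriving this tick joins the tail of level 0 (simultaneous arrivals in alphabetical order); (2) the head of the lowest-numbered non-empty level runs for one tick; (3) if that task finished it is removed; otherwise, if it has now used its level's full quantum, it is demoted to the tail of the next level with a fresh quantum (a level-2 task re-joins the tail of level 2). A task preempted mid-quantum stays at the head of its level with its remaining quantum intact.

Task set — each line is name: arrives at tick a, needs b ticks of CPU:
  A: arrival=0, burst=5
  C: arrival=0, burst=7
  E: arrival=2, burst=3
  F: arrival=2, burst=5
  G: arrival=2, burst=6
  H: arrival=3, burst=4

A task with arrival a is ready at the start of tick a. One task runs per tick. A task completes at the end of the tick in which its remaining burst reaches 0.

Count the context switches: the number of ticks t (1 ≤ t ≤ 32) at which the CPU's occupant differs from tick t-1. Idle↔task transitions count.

context switches = 10

t=0: L0/L1/L2 = AC/-/- → run A
t=1: L0/L1/L2 = AC/-/- → run A
t=2: L0/L1/L2 = ACEFG/-/- → run A
t=3: L0/L1/L2 = ACEFGH/-/- → run A
t=4: L0/L1/L2 = CEFGH/A/- → run C
t=5: L0/L1/L2 = CEFGH/A/- → run C
t=6: L0/L1/L2 = CEFGH/A/- → run C
t=7: L0/L1/L2 = CEFGH/A/- → run C
t=8: L0/L1/L2 = EFGH/AC/- → run E
t=9: L0/L1/L2 = EFGH/AC/- → run E
t=10: L0/L1/L2 = EFGH/AC/- → run E
t=11: L0/L1/L2 = FGH/AC/- → run F
t=12: L0/L1/L2 = FGH/AC/- → run F
t=13: L0/L1/L2 = FGH/AC/- → run F
t=14: L0/L1/L2 = FGH/AC/- → run F
t=15: L0/L1/L2 = GH/ACF/- → run G
t=16: L0/L1/L2 = GH/ACF/- → run G
t=17: L0/L1/L2 = GH/ACF/- → run G
t=18: L0/L1/L2 = GH/ACF/- → run G
t=19: L0/L1/L2 = H/ACFG/- → run H
t=20: L0/L1/L2 = H/ACFG/- → run H
t=21: L0/L1/L2 = H/ACFG/- → run H
t=22: L0/L1/L2 = H/ACFG/- → run H
t=23: L0/L1/L2 = -/ACFG/- → run A
t=24: L0/L1/L2 = -/CFG/- → run C
t=25: L0/L1/L2 = -/CFG/- → run C
t=26: L0/L1/L2 = -/CFG/- → run C
t=27: L0/L1/L2 = -/FG/- → run F
t=28: L0/L1/L2 = -/G/- → run G
t=29: L0/L1/L2 = -/G/- → run G
t=30: (idle)
t=31: (idle)
t=32: (idle)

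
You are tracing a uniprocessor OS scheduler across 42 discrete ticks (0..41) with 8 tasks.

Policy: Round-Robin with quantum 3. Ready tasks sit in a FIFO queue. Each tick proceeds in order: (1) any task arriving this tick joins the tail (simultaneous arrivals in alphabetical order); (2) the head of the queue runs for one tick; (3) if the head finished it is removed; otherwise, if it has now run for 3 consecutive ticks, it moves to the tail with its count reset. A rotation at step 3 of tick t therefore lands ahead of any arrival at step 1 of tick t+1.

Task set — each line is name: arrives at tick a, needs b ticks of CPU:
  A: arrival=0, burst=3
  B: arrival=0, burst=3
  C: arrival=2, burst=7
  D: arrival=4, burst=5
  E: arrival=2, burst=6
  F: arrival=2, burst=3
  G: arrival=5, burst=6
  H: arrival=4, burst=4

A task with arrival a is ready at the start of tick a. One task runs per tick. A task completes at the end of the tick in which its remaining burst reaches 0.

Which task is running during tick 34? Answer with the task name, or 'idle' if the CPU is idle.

t=0: queue=[A,B] q_used=0 → run A
t=1: queue=[A,B] q_used=1 → run A
t=2: queue=[A,B,C,E,F] q_used=2 → run A
t=3: queue=[B,C,E,F] q_used=0 → run B
t=4: queue=[B,C,E,F,D,H] q_used=1 → run B
t=5: queue=[B,C,E,F,D,H,G] q_used=2 → run B
t=6: queue=[C,E,F,D,H,G] q_used=0 → run C
t=7: queue=[C,E,F,D,H,G] q_used=1 → run C
t=8: queue=[C,E,F,D,H,G] q_used=2 → run C
t=9: queue=[E,F,D,H,G,C] q_used=0 → run E
t=10: queue=[E,F,D,H,G,C] q_used=1 → run E
t=11: queue=[E,F,D,H,G,C] q_used=2 → run E
t=12: queue=[F,D,H,G,C,E] q_used=0 → run F
t=13: queue=[F,D,H,G,C,E] q_used=1 → run F
t=14: queue=[F,D,H,G,C,E] q_used=2 → run F
t=15: queue=[D,H,G,C,E] q_used=0 → run D
t=16: queue=[D,H,G,C,E] q_used=1 → run D
t=17: queue=[D,H,G,C,E] q_used=2 → run D
t=18: queue=[H,G,C,E,D] q_used=0 → run H
t=19: queue=[H,G,C,E,D] q_used=1 → run H
t=20: queue=[H,G,C,E,D] q_used=2 → run H
t=21: queue=[G,C,E,D,H] q_used=0 → run G
t=22: queue=[G,C,E,D,H] q_used=1 → run G
t=23: queue=[G,C,E,D,H] q_used=2 → run G
t=24: queue=[C,E,D,H,G] q_used=0 → run C
t=25: queue=[C,E,D,H,G] q_used=1 → run C
t=26: queue=[C,E,D,H,G] q_used=2 → run C
t=27: queue=[E,D,H,G,C] q_used=0 → run E
t=28: queue=[E,D,H,G,C] q_used=1 → run E
t=29: queue=[E,D,H,G,C] q_used=2 → run E
t=30: queue=[D,H,G,C] q_used=0 → run D
t=31: queue=[D,H,G,C] q_used=1 → run D
t=32: queue=[H,G,C] q_used=0 → run H
t=33: queue=[G,C] q_used=0 → run G
t=34: queue=[G,C] q_used=1 → run G
t=35: queue=[G,C] q_used=2 → run G
t=36: queue=[C] q_used=0 → run C
t=37: (idle)
t=38: (idle)
t=39: (idle)
t=40: (idle)
t=41: (idle)

running at tick 34 = G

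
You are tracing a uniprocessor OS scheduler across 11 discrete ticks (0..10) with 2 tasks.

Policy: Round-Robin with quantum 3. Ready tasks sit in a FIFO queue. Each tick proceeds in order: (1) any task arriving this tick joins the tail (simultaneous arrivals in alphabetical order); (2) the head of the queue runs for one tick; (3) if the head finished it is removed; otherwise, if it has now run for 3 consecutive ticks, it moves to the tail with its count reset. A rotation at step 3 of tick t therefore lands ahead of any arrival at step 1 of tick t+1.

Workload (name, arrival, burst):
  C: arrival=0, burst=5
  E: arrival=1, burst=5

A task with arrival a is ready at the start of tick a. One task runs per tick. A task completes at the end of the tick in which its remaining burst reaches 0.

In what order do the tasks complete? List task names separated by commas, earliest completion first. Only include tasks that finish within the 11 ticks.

t=0: queue=[C] q_used=0 → run C
t=1: queue=[C,E] q_used=1 → run C
t=2: queue=[C,E] q_used=2 → run C
t=3: queue=[E,C] q_used=0 → run E
t=4: queue=[E,C] q_used=1 → run E
t=5: queue=[E,C] q_used=2 → run E
t=6: queue=[C,E] q_used=0 → run C
t=7: queue=[C,E] q_used=1 → run C
t=8: queue=[E] q_used=0 → run E
t=9: queue=[E] q_used=1 → run E
t=10: (idle)

completion order = C, E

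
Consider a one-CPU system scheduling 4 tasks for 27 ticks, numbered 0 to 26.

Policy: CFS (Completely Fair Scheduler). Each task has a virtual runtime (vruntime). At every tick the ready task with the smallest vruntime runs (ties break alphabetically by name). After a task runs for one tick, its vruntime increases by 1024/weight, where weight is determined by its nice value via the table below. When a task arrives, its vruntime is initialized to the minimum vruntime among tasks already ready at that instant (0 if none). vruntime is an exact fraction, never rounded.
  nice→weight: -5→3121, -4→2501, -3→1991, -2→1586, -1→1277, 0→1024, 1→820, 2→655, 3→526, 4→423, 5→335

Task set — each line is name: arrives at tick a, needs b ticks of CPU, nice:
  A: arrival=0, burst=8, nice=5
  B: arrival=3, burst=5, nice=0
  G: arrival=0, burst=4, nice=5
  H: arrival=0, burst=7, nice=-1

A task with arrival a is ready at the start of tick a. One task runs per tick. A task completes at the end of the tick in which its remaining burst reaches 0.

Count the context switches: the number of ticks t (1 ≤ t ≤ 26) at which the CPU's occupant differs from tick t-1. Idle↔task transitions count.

t=0: vr[A=0 G=0 H=0] → run A
t=1: vr[A=1024/335 G=0 H=0] → run G
t=2: vr[A=1024/335 G=1024/335 H=0] → run H
t=3: vr[A=1024/335 B=1024/1277 G=1024/335 H=1024/1277] → run B
t=4: vr[A=1024/335 B=2301/1277 G=1024/335 H=1024/1277] → run H
t=5: vr[A=1024/335 B=2301/1277 G=1024/335 H=2048/1277] → run H
t=6: vr[A=1024/335 B=2301/1277 G=1024/335 H=3072/1277] → run B
t=7: vr[A=1024/335 B=3578/1277 G=1024/335 H=3072/1277] → run H
t=8: vr[A=1024/335 B=3578/1277 G=1024/335 H=4096/1277] → run B
t=9: vr[A=1024/335 B=4855/1277 G=1024/335 H=4096/1277] → run A
t=10: vr[A=2048/335 B=4855/1277 G=1024/335 H=4096/1277] → run G
t=11: vr[A=2048/335 B=4855/1277 G=2048/335 H=4096/1277] → run H
t=12: vr[A=2048/335 B=4855/1277 G=2048/335 H=5120/1277] → run B
t=13: vr[A=2048/335 B=6132/1277 G=2048/335 H=5120/1277] → run H
t=14: vr[A=2048/335 B=6132/1277 G=2048/335 H=6144/1277] → run B
t=15: vr[A=2048/335 G=2048/335 H=6144/1277] → run H
t=16: vr[A=2048/335 G=2048/335] → run A
t=17: vr[A=3072/335 G=2048/335] → run G
t=18: vr[A=3072/335 G=3072/335] → run A
t=19: vr[A=4096/335 G=3072/335] → run G
t=20: vr[A=4096/335] → run A
t=21: vr[A=1024/67] → run A
t=22: vr[A=6144/335] → run A
t=23: vr[A=7168/335] → run A
t=24: (idle)
t=25: (idle)
t=26: (idle)

context switches = 20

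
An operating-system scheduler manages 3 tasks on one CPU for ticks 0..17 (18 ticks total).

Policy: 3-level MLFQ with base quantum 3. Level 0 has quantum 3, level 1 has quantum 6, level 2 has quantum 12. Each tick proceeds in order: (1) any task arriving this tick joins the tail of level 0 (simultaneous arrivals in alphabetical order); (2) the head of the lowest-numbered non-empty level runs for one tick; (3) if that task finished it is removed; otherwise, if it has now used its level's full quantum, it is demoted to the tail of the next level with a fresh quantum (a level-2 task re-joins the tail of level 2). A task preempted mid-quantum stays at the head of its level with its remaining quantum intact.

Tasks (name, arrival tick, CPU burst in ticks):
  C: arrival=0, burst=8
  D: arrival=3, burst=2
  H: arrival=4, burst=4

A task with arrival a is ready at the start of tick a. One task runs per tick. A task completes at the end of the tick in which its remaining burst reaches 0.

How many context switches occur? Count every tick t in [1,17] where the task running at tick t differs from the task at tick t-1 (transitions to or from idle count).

t=0: L0/L1/L2 = C/-/- → run C
t=1: L0/L1/L2 = C/-/- → run C
t=2: L0/L1/L2 = C/-/- → run C
t=3: L0/L1/L2 = D/C/- → run D
t=4: L0/L1/L2 = DH/C/- → run D
t=5: L0/L1/L2 = H/C/- → run H
t=6: L0/L1/L2 = H/C/- → run H
t=7: L0/L1/L2 = H/C/- → run H
t=8: L0/L1/L2 = -/CH/- → run C
t=9: L0/L1/L2 = -/CH/- → run C
t=10: L0/L1/L2 = -/CH/- → run C
t=11: L0/L1/L2 = -/CH/- → run C
t=12: L0/L1/L2 = -/CH/- → run C
t=13: L0/L1/L2 = -/H/- → run H
t=14: (idle)
t=15: (idle)
t=16: (idle)
t=17: (idle)

context switches = 5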